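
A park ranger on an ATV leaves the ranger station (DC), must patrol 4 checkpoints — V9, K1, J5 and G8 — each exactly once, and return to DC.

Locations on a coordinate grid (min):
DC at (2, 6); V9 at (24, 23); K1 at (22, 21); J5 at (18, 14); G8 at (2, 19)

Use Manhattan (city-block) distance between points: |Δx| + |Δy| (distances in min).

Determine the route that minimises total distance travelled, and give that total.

Minimum total distance: 78 min.

There are 12 distinct closed tours to check (reversals are equivalent).
DC → V9 → K1 → J5 → G8 → DC: 39+4+11+21+13 = 88
DC → V9 → K1 → G8 → J5 → DC: 39+4+22+21+24 = 110
DC → V9 → J5 → K1 → G8 → DC: 39+15+11+22+13 = 100
DC → V9 → J5 → G8 → K1 → DC: 39+15+21+22+35 = 132
DC → V9 → G8 → K1 → J5 → DC: 39+26+22+11+24 = 122
DC → V9 → G8 → J5 → K1 → DC: 39+26+21+11+35 = 132
DC → K1 → V9 → J5 → G8 → DC: 35+4+15+21+13 = 88
DC → K1 → V9 → G8 → J5 → DC: 35+4+26+21+24 = 110
DC → K1 → J5 → V9 → G8 → DC: 35+11+15+26+13 = 100
DC → K1 → G8 → V9 → J5 → DC: 35+22+26+15+24 = 122
DC → J5 → V9 → K1 → G8 → DC: 24+15+4+22+13 = 78
DC → J5 → K1 → V9 → G8 → DC: 24+11+4+26+13 = 78
The minimum is 78.
One optimal route: DC → J5 → V9 → K1 → G8 → DC (or its reverse).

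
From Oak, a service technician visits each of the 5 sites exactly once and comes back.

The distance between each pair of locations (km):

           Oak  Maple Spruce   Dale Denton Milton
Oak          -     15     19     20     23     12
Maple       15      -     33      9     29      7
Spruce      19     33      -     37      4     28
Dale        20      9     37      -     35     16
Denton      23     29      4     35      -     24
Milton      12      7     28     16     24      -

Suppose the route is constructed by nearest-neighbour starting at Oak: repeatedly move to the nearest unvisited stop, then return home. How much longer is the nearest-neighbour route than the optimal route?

From Oak: Milton=12, Maple=15, Spruce=19, Dale=20, Denton=23 → choose Milton (12).
From Milton: Maple=7, Dale=16, Denton=24, Spruce=28 → choose Maple (7).
From Maple: Dale=9, Denton=29, Spruce=33 → choose Dale (9).
From Dale: Denton=35, Spruce=37 → choose Denton (35).
From Denton: Spruce=4 → choose Spruce (4).
NN route Oak → Milton → Maple → Dale → Denton → Spruce → Oak costs 86.
Optimal: Oak → Spruce → Denton → Milton → Maple → Dale → Oak costs 83 (by enumerating all 60 distinct tours).
Excess = 86 − 83 = 3.

Excess over optimum: 3 km.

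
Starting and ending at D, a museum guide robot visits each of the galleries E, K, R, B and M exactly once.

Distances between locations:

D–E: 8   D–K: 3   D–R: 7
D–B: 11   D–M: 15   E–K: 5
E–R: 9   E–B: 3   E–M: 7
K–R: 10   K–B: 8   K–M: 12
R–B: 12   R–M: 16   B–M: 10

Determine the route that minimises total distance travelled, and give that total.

44 — the shortest possible round trip.

There are 60 distinct closed tours to check (reversals are equivalent).
D - E - K - R - B - M - D: 8+5+10+12+10+15 = 60
D - E - K - R - M - B - D: 8+5+10+16+10+11 = 60
D - E - K - B - R - M - D: 8+5+8+12+16+15 = 64
D - E - K - B - M - R - D: 8+5+8+10+16+7 = 54
D - E - K - M - R - B - D: 8+5+12+16+12+11 = 64
D - E - K - M - B - R - D: 8+5+12+10+12+7 = 54
D - E - R - K - B - M - D: 8+9+10+8+10+15 = 60
D - E - R - K - M - B - D: 8+9+10+12+10+11 = 60
D - E - R - B - K - M - D: 8+9+12+8+12+15 = 64
D - E - R - B - M - K - D: 8+9+12+10+12+3 = 54
D - E - R - M - K - B - D: 8+9+16+12+8+11 = 64
D - E - R - M - B - K - D: 8+9+16+10+8+3 = 54
D - E - B - K - R - M - D: 8+3+8+10+16+15 = 60
D - E - B - K - M - R - D: 8+3+8+12+16+7 = 54
… (46 more)
D - K - E - B - M - R - D: 3+5+3+10+16+7 = 44  ← best
The minimum is 44.
One optimal route: D → K → E → B → M → R → D (or its reverse).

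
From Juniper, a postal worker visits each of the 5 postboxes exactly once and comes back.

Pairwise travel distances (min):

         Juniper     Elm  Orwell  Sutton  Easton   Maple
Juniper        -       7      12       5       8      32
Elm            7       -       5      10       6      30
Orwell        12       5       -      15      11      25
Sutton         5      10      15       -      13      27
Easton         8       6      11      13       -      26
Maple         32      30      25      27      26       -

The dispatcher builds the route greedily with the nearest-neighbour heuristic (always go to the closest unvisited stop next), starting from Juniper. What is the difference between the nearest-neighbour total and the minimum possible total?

13 min longer than the optimal tour.

From Juniper: Sutton=5, Elm=7, Easton=8, Orwell=12, Maple=32 → choose Sutton (5).
From Sutton: Elm=10, Easton=13, Orwell=15, Maple=27 → choose Elm (10).
From Elm: Orwell=5, Easton=6, Maple=30 → choose Orwell (5).
From Orwell: Easton=11, Maple=25 → choose Easton (11).
From Easton: Maple=26 → choose Maple (26).
NN route Juniper → Sutton → Elm → Orwell → Easton → Maple → Juniper costs 89.
Optimal: Juniper → Sutton → Maple → Orwell → Elm → Easton → Juniper costs 76 (by enumerating all 60 distinct tours).
Excess = 89 − 76 = 13.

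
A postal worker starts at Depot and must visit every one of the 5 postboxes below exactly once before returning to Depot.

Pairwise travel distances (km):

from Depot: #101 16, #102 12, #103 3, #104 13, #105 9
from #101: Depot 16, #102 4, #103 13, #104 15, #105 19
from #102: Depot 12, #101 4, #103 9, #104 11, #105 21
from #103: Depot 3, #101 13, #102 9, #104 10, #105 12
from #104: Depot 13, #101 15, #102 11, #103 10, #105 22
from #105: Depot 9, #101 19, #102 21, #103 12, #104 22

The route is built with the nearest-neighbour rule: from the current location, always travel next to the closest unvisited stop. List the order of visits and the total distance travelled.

From Depot: distances to unvisited — #103=3, #105=9, #102=12, #104=13, #101=16. Nearest is #103 (3).
From #103: distances to unvisited — #102=9, #104=10, #105=12, #101=13. Nearest is #102 (9).
From #102: distances to unvisited — #101=4, #104=11, #105=21. Nearest is #101 (4).
From #101: distances to unvisited — #104=15, #105=19. Nearest is #104 (15).
From #104: distances to unvisited — #105=22. Nearest is #105 (22).
Return #105→Depot: 9.
Total = 3 + 9 + 4 + 15 + 22 + 9 = 62.

Nearest-neighbour total = 62 km; route Depot → #103 → #102 → #101 → #104 → #105 → Depot.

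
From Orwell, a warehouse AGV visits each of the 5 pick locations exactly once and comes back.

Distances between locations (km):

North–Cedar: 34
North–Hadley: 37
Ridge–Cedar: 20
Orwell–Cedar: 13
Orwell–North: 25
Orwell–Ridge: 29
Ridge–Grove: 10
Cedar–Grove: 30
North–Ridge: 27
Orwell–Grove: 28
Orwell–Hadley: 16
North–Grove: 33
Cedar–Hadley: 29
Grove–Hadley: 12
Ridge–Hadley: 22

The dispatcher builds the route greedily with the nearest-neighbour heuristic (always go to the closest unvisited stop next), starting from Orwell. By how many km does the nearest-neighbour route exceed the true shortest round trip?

Orwell: Cedar=13, Hadley=16, North=25, Grove=28, Ridge=29 ⇒ Cedar
Cedar: Ridge=20, Hadley=29, Grove=30, North=34 ⇒ Ridge
Ridge: Grove=10, Hadley=22, North=27 ⇒ Grove
Grove: Hadley=12, North=33 ⇒ Hadley
Hadley: North=37 ⇒ North
NN route Orwell → Cedar → Ridge → Grove → Hadley → North → Orwell costs 117.
Optimal: Orwell → Cedar → North → Ridge → Grove → Hadley → Orwell costs 112 (by enumerating all 60 distinct tours).
Excess = 117 − 112 = 5.

The nearest-neighbour route is 5 km longer than optimal.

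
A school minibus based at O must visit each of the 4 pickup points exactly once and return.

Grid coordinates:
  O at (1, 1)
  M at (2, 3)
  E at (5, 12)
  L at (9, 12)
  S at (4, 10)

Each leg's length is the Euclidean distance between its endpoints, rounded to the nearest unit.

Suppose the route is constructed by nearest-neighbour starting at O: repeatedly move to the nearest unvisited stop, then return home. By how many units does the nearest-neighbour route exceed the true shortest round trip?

O: M=2, S=9, E=12, L=14 ⇒ M
M: S=7, E=9, L=11 ⇒ S
S: E=2, L=5 ⇒ E
E: L=4 ⇒ L
NN route O → M → S → E → L → O costs 29.
Optimal: O → M → L → E → S → O costs 28 (by enumerating all 12 distinct tours).
Excess = 29 − 28 = 1.

The nearest-neighbour route is 1 longer than optimal.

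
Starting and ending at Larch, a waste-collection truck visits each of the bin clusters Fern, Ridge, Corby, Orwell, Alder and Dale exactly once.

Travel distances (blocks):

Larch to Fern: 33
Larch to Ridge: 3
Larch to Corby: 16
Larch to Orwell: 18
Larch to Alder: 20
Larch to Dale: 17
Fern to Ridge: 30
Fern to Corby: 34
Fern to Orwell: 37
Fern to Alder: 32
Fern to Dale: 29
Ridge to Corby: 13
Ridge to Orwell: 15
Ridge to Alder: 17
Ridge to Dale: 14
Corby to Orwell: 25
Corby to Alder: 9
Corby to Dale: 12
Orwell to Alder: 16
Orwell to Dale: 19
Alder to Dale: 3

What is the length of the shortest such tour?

112 blocks — the shortest possible round trip.

Larch - Fern - Ridge - Corby - Orwell - Alder - Dale - Larch: 33+30+13+25+16+3+17 = 137
Larch - Fern - Ridge - Corby - Orwell - Dale - Alder - Larch: 33+30+13+25+19+3+20 = 143
Larch - Fern - Ridge - Corby - Alder - Orwell - Dale - Larch: 33+30+13+9+16+19+17 = 137
Larch - Fern - Ridge - Corby - Alder - Dale - Orwell - Larch: 33+30+13+9+3+19+18 = 125
Larch - Fern - Ridge - Corby - Dale - Orwell - Alder - Larch: 33+30+13+12+19+16+20 = 143
Larch - Fern - Ridge - Corby - Dale - Alder - Orwell - Larch: 33+30+13+12+3+16+18 = 125
Larch - Fern - Ridge - Orwell - Corby - Alder - Dale - Larch: 33+30+15+25+9+3+17 = 132
Larch - Fern - Ridge - Orwell - Corby - Dale - Alder - Larch: 33+30+15+25+12+3+20 = 138
… (352 more)
Larch - Ridge - Corby - Alder - Dale - Fern - Orwell - Larch: 3+13+9+3+29+37+18 = 112  ← best
The minimum is 112.
One optimal route: Larch → Ridge → Corby → Alder → Dale → Fern → Orwell → Larch (or its reverse).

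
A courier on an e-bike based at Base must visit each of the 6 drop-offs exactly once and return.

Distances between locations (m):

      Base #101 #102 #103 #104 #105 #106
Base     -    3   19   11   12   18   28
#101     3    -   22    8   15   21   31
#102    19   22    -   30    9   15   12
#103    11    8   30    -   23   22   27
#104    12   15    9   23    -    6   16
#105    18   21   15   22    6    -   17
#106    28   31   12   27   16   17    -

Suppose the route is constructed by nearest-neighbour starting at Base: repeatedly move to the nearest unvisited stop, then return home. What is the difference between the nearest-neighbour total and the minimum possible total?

Excess over optimum: 5 m.

Base: #101=3, #103=11, #104=12, #105=18, #102=19, #106=28 ⇒ #101
#101: #103=8, #104=15, #105=21, #102=22, #106=31 ⇒ #103
#103: #105=22, #104=23, #106=27, #102=30 ⇒ #105
#105: #104=6, #102=15, #106=17 ⇒ #104
#104: #102=9, #106=16 ⇒ #102
#102: #106=12 ⇒ #106
NN route Base → #101 → #103 → #105 → #104 → #102 → #106 → Base costs 88.
Optimal: Base → #101 → #103 → #105 → #106 → #102 → #104 → Base costs 83 (by enumerating all 360 distinct tours).
Excess = 88 − 83 = 5.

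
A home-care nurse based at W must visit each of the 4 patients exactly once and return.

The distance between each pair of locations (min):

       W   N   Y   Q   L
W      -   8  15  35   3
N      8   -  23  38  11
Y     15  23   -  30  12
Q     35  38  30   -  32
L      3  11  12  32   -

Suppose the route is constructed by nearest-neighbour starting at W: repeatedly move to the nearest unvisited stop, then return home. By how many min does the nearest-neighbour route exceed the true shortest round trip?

From W: L=3, N=8, Y=15, Q=35 → choose L (3).
From L: N=11, Y=12, Q=32 → choose N (11).
From N: Y=23, Q=38 → choose Y (23).
From Y: Q=30 → choose Q (30).
NN route W → L → N → Y → Q → W costs 102.
Optimal: W → N → Q → Y → L → W costs 91 (by enumerating all 12 distinct tours).
Excess = 102 − 91 = 11.

Excess over optimum: 11 min.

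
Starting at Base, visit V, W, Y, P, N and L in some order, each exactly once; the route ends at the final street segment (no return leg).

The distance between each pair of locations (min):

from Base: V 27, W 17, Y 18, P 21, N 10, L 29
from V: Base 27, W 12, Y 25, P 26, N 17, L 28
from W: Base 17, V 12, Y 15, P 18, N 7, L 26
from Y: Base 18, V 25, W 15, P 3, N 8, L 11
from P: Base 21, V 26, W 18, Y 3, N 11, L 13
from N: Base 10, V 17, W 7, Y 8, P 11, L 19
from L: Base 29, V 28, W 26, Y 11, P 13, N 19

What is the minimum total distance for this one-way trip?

69 min — the minimum one-way total.

There are 6! = 720 possible orderings.
Base → V → W → Y → P → N → L: 27+12+15+3+11+19 = 87
Base → V → W → Y → P → L → N: 27+12+15+3+13+19 = 89
Base → V → W → Y → N → P → L: 27+12+15+8+11+13 = 86
Base → V → W → Y → N → L → P: 27+12+15+8+19+13 = 94
Base → V → W → Y → L → P → N: 27+12+15+11+13+11 = 89
Base → V → W → Y → L → N → P: 27+12+15+11+19+11 = 95
Base → V → W → P → Y → N → L: 27+12+18+3+8+19 = 87
Base → V → W → P → Y → L → N: 27+12+18+3+11+19 = 90
… (712 more)
Base → N → W → V → P → Y → L: 10+7+12+26+3+11 = 69  ← best
The minimum is 69.
One shortest path: Base → N → W → V → P → Y → L.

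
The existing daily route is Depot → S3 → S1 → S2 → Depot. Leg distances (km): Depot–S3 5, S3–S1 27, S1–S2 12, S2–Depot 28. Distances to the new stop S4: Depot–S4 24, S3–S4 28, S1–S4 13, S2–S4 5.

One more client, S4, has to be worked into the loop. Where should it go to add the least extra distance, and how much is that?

Adding 1 km by placing S4 on the S2–Depot leg.

Insertion cost between consecutive stops i–j is d(i,S4) + d(S4,j) − d(i,j):
  between Depot and S3: 24 + 28 − 5 = 47
  between S3 and S1: 28 + 13 − 27 = 14
  between S1 and S2: 13 + 5 − 12 = 6
  between S2 and Depot: 5 + 24 − 28 = 1
Cheapest insertion is between S2 and Depot, adding 1.
New total = 72 + 1 = 73.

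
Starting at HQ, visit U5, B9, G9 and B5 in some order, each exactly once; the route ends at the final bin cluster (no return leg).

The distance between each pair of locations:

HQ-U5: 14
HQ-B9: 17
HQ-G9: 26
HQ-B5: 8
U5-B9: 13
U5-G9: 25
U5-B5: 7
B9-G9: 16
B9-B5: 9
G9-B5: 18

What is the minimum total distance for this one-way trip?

44 — the minimum one-way total.

There are 4! = 24 possible orderings.
HQ → U5 → B9 → G9 → B5: 14+13+16+18 = 61
HQ → U5 → B9 → B5 → G9: 14+13+9+18 = 54
HQ → U5 → G9 → B9 → B5: 14+25+16+9 = 64
HQ → U5 → G9 → B5 → B9: 14+25+18+9 = 66
HQ → U5 → B5 → B9 → G9: 14+7+9+16 = 46
HQ → U5 → B5 → G9 → B9: 14+7+18+16 = 55
HQ → B9 → U5 → G9 → B5: 17+13+25+18 = 73
HQ → B9 → U5 → B5 → G9: 17+13+7+18 = 55
HQ → B9 → G9 → U5 → B5: 17+16+25+7 = 65
HQ → B9 → G9 → B5 → U5: 17+16+18+7 = 58
HQ → B9 → B5 → U5 → G9: 17+9+7+25 = 58
HQ → B9 → B5 → G9 → U5: 17+9+18+25 = 69
HQ → G9 → U5 → B9 → B5: 26+25+13+9 = 73
HQ → G9 → U5 → B5 → B9: 26+25+7+9 = 67
… (10 more)
HQ → B5 → U5 → B9 → G9: 8+7+13+16 = 44  ← best
The minimum is 44.
One shortest path: HQ → B5 → U5 → B9 → G9.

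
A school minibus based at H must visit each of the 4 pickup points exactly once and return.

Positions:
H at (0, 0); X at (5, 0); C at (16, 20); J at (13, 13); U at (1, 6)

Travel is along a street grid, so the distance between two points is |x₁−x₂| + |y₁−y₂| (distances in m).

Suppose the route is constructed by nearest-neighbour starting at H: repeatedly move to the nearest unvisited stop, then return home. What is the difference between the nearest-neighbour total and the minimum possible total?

From H: X=5, U=7, J=26, C=36 → choose X (5).
From X: U=10, J=21, C=31 → choose U (10).
From U: J=19, C=29 → choose J (19).
From J: C=10 → choose C (10).
NN route H → X → U → J → C → H costs 80.
Optimal: H → X → C → J → U → H costs 72 (by enumerating all 12 distinct tours).
Excess = 80 − 72 = 8.

The nearest-neighbour route is 8 m longer than optimal.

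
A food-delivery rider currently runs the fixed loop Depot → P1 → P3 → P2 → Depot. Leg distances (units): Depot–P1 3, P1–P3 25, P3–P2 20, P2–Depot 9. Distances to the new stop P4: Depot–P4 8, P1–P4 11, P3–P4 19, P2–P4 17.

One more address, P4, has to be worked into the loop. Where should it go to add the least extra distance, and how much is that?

Insertion cost between consecutive stops i–j is d(i,P4) + d(P4,j) − d(i,j):
  between Depot and P1: 8 + 11 − 3 = 16
  between P1 and P3: 11 + 19 − 25 = 5
  between P3 and P2: 19 + 17 − 20 = 16
  between P2 and Depot: 17 + 8 − 9 = 16
Cheapest insertion is between P1 and P3, adding 5.
New total = 57 + 5 = 62.

Minimum extra distance: 5, inserting P4 between P1 and P3.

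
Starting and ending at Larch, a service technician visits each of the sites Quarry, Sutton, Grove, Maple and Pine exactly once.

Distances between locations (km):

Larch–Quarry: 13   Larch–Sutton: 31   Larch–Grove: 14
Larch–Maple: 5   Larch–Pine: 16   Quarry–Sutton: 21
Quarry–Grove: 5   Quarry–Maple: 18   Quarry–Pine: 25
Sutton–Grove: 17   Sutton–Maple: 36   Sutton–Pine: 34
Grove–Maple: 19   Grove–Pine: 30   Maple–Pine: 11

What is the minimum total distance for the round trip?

85 km — the shortest possible round trip.

Larch-Quarry-Sutton-Grove-Maple-Pine-Larch: 13+21+17+19+11+16 = 97
Larch-Quarry-Sutton-Grove-Pine-Maple-Larch: 13+21+17+30+11+5 = 97
Larch-Quarry-Sutton-Maple-Grove-Pine-Larch: 13+21+36+19+30+16 = 135
Larch-Quarry-Sutton-Maple-Pine-Grove-Larch: 13+21+36+11+30+14 = 125
Larch-Quarry-Sutton-Pine-Grove-Maple-Larch: 13+21+34+30+19+5 = 122
Larch-Quarry-Sutton-Pine-Maple-Grove-Larch: 13+21+34+11+19+14 = 112
Larch-Quarry-Grove-Sutton-Maple-Pine-Larch: 13+5+17+36+11+16 = 98
Larch-Quarry-Grove-Sutton-Pine-Maple-Larch: 13+5+17+34+11+5 = 85
Larch-Quarry-Grove-Maple-Sutton-Pine-Larch: 13+5+19+36+34+16 = 123
Larch-Quarry-Grove-Maple-Pine-Sutton-Larch: 13+5+19+11+34+31 = 113
Larch-Quarry-Grove-Pine-Sutton-Maple-Larch: 13+5+30+34+36+5 = 123
Larch-Quarry-Grove-Pine-Maple-Sutton-Larch: 13+5+30+11+36+31 = 126
Larch-Quarry-Maple-Sutton-Grove-Pine-Larch: 13+18+36+17+30+16 = 130
Larch-Quarry-Maple-Sutton-Pine-Grove-Larch: 13+18+36+34+30+14 = 145
… (46 more)
The minimum is 85.
One optimal route: Larch → Quarry → Grove → Sutton → Pine → Maple → Larch (or its reverse).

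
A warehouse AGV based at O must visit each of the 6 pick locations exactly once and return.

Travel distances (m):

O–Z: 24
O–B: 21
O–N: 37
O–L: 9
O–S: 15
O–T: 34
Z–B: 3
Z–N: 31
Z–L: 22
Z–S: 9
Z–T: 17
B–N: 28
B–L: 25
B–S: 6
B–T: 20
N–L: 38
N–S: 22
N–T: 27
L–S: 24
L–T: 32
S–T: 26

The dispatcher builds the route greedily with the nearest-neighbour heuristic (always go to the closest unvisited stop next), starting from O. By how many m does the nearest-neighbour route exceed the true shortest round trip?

O: L=9, S=15, B=21, Z=24, T=34, N=37 ⇒ L
L: Z=22, S=24, B=25, T=32, N=38 ⇒ Z
Z: B=3, S=9, T=17, N=31 ⇒ B
B: S=6, T=20, N=28 ⇒ S
S: N=22, T=26 ⇒ N
N: T=27 ⇒ T
NN route O → L → Z → B → S → N → T → O costs 123.
Optimal: O → L → N → T → Z → B → S → O costs 115 (by enumerating all 360 distinct tours).
Excess = 123 − 115 = 8.

Excess over optimum: 8 m.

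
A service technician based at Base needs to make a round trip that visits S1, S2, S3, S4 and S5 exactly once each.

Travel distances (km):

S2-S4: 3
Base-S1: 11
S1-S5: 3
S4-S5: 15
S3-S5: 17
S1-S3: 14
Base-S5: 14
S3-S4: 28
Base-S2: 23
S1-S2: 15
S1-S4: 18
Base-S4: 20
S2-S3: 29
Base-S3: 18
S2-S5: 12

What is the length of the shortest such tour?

Base→S1→S2→S3→S4→S5→Base: 11+15+29+28+15+14 = 112
Base→S1→S2→S3→S5→S4→Base: 11+15+29+17+15+20 = 107
Base→S1→S2→S4→S3→S5→Base: 11+15+3+28+17+14 = 88
Base→S1→S2→S4→S5→S3→Base: 11+15+3+15+17+18 = 79
Base→S1→S2→S5→S3→S4→Base: 11+15+12+17+28+20 = 103
Base→S1→S2→S5→S4→S3→Base: 11+15+12+15+28+18 = 99
Base→S1→S3→S2→S4→S5→Base: 11+14+29+3+15+14 = 86
Base→S1→S3→S2→S5→S4→Base: 11+14+29+12+15+20 = 101
Base→S1→S3→S4→S2→S5→Base: 11+14+28+3+12+14 = 82
Base→S1→S3→S4→S5→S2→Base: 11+14+28+15+12+23 = 103
Base→S1→S3→S5→S2→S4→Base: 11+14+17+12+3+20 = 77
Base→S1→S3→S5→S4→S2→Base: 11+14+17+15+3+23 = 83
Base→S1→S4→S2→S3→S5→Base: 11+18+3+29+17+14 = 92
Base→S1→S4→S2→S5→S3→Base: 11+18+3+12+17+18 = 79
… (46 more)
Base→S3→S1→S5→S2→S4→Base: 18+14+3+12+3+20 = 70  ← best
The minimum is 70.
One optimal route: Base → S3 → S1 → S5 → S2 → S4 → Base (or its reverse).

Minimum total distance: 70 km.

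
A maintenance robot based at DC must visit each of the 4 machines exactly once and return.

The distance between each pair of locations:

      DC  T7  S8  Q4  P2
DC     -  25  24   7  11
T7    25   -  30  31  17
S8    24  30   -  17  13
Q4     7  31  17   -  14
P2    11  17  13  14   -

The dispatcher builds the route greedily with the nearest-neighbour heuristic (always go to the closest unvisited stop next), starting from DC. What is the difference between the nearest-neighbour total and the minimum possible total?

10 longer than the optimal tour.

DC: Q4=7, P2=11, S8=24, T7=25 ⇒ Q4
Q4: P2=14, S8=17, T7=31 ⇒ P2
P2: S8=13, T7=17 ⇒ S8
S8: T7=30 ⇒ T7
NN route DC → Q4 → P2 → S8 → T7 → DC costs 89.
Optimal: DC → T7 → P2 → S8 → Q4 → DC costs 79 (by enumerating all 12 distinct tours).
Excess = 89 − 79 = 10.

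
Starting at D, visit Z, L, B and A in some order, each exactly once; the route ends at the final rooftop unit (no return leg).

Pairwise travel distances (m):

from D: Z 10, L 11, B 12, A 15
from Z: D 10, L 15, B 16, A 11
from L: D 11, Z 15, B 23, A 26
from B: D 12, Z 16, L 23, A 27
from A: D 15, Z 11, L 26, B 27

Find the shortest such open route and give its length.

There are 4! = 24 possible orderings.
D - Z - L - B - A: 10+15+23+27 = 75
D - Z - L - A - B: 10+15+26+27 = 78
D - Z - B - L - A: 10+16+23+26 = 75
D - Z - B - A - L: 10+16+27+26 = 79
D - Z - A - L - B: 10+11+26+23 = 70
D - Z - A - B - L: 10+11+27+23 = 71
D - L - Z - B - A: 11+15+16+27 = 69
D - L - Z - A - B: 11+15+11+27 = 64
D - L - B - Z - A: 11+23+16+11 = 61
D - L - B - A - Z: 11+23+27+11 = 72
D - L - A - Z - B: 11+26+11+16 = 64
D - L - A - B - Z: 11+26+27+16 = 80
D - B - Z - L - A: 12+16+15+26 = 69
D - B - Z - A - L: 12+16+11+26 = 65
… (10 more)
The minimum is 61.
One shortest path: D → L → B → Z → A.

Shortest open route: 61 m.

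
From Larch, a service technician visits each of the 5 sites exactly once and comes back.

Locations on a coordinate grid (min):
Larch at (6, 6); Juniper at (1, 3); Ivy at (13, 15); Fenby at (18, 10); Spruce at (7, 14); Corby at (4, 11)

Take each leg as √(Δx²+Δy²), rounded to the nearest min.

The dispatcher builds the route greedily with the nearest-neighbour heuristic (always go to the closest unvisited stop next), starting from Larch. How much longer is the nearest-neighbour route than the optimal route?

From Larch: Corby=5, Juniper=6, Spruce=8, Ivy=11, Fenby=13 → choose Corby (5).
From Corby: Spruce=4, Juniper=9, Ivy=10, Fenby=14 → choose Spruce (4).
From Spruce: Ivy=6, Fenby=12, Juniper=13 → choose Ivy (6).
From Ivy: Fenby=7, Juniper=17 → choose Fenby (7).
From Fenby: Juniper=18 → choose Juniper (18).
NN route Larch → Corby → Spruce → Ivy → Fenby → Juniper → Larch costs 46.
Optimal: Larch → Juniper → Corby → Spruce → Ivy → Fenby → Larch costs 45 (by enumerating all 60 distinct tours).
Excess = 46 − 45 = 1.

Excess over optimum: 1 min.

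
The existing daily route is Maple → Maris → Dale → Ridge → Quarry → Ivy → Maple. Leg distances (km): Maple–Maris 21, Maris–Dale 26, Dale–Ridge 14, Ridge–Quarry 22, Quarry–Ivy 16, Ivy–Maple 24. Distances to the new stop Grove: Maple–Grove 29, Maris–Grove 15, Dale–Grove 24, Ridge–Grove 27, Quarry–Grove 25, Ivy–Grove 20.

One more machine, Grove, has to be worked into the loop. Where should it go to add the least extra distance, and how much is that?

Minimum extra distance: 13 km, inserting Grove between Maris and Dale.

Insertion cost between consecutive stops i–j is d(i,Grove) + d(Grove,j) − d(i,j):
  between Maple and Maris: 29 + 15 − 21 = 23
  between Maris and Dale: 15 + 24 − 26 = 13
  between Dale and Ridge: 24 + 27 − 14 = 37
  between Ridge and Quarry: 27 + 25 − 22 = 30
  between Quarry and Ivy: 25 + 20 − 16 = 29
  between Ivy and Maple: 20 + 29 − 24 = 25
Cheapest insertion is between Maris and Dale, adding 13.
New total = 123 + 13 = 136.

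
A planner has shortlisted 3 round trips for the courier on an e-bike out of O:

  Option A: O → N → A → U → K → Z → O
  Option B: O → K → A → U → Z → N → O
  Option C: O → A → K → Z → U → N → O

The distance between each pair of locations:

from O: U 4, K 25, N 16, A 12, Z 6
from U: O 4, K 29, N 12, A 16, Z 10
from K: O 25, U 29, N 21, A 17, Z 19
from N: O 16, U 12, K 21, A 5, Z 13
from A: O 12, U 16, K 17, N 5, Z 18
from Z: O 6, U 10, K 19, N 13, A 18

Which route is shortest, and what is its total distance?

Option A: 16 + 5 + 16 + 29 + 19 + 6 = 91
Option B: 25 + 17 + 16 + 10 + 13 + 16 = 97
Option C: 12 + 17 + 19 + 10 + 12 + 16 = 86

86 — Option C is the shortest.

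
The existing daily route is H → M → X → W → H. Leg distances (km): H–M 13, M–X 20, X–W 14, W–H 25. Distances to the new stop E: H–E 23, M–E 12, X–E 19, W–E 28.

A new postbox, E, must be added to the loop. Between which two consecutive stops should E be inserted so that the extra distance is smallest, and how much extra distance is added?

Insertion cost between consecutive stops i–j is d(i,E) + d(E,j) − d(i,j):
  between H and M: 23 + 12 − 13 = 22
  between M and X: 12 + 19 − 20 = 11
  between X and W: 19 + 28 − 14 = 33
  between W and H: 28 + 23 − 25 = 26
Cheapest insertion is between M and X, adding 11.
New total = 72 + 11 = 83.

+11 km — insert E between M and X.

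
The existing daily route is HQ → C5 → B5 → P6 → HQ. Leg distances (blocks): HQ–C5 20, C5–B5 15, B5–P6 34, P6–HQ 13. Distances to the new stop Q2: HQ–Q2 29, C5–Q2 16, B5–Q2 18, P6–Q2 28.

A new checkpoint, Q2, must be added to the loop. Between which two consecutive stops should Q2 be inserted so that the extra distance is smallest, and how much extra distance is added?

Minimum extra distance: 12 blocks, inserting Q2 between B5 and P6.

Insertion cost between consecutive stops i–j is d(i,Q2) + d(Q2,j) − d(i,j):
  between HQ and C5: 29 + 16 − 20 = 25
  between C5 and B5: 16 + 18 − 15 = 19
  between B5 and P6: 18 + 28 − 34 = 12
  between P6 and HQ: 28 + 29 − 13 = 44
Cheapest insertion is between B5 and P6, adding 12.
New total = 82 + 12 = 94.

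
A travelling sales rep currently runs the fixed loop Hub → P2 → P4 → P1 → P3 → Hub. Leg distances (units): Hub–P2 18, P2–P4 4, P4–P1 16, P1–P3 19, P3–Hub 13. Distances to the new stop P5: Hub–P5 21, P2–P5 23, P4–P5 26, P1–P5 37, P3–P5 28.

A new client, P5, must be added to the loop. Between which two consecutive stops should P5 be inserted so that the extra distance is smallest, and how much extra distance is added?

Minimum extra distance: 26, inserting P5 between Hub and P2.

Insertion cost between consecutive stops i–j is d(i,P5) + d(P5,j) − d(i,j):
  between Hub and P2: 21 + 23 − 18 = 26
  between P2 and P4: 23 + 26 − 4 = 45
  between P4 and P1: 26 + 37 − 16 = 47
  between P1 and P3: 37 + 28 − 19 = 46
  between P3 and Hub: 28 + 21 − 13 = 36
Cheapest insertion is between Hub and P2, adding 26.
New total = 70 + 26 = 96.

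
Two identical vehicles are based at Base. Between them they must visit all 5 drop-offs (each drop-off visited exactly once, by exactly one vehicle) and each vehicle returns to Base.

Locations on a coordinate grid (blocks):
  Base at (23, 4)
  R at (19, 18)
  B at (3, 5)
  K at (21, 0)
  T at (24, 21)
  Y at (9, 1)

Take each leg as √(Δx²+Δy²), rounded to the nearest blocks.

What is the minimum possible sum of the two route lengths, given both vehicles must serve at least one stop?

Minimum combined distance: 73 blocks.

Check every non-empty split of the stops between the two vehicles; for each half take its own optimal tour:
  {R} + {B, K, T, Y}: 30 + 66 = 96
  {B} + {R, K, T, Y}: 40 + 59 = 99
  {R, B} + {K, T, Y}: 56 + 58 = 114
  {K} + {R, B, T, Y}: 8 + 65 = 73
  {R, K} + {B, T, Y}: 37 + 64 = 101
  {B, K} + {R, T, Y}: 43 + 57 = 100
  … (15 splits in total)
Best: vehicle 1 Base → K → Base = 8; vehicle 2 Base → T → R → B → Y → Base = 65; combined 73.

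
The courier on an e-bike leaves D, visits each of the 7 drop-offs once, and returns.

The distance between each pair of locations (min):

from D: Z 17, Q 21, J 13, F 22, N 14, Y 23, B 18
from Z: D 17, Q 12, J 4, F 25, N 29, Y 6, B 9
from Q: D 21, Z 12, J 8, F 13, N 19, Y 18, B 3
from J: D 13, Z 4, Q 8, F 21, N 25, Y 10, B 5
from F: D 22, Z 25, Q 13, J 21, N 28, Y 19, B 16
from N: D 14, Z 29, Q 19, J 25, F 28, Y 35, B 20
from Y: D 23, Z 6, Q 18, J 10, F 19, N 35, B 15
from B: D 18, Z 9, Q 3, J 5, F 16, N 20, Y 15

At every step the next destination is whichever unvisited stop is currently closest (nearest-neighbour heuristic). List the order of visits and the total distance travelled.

At D the remaining stops are J 13, N 14, Z 17, B 18, Q 21, F 22, Y 23; go to J.
At J the remaining stops are Z 4, B 5, Q 8, Y 10, F 21, N 25; go to Z.
At Z the remaining stops are Y 6, B 9, Q 12, F 25, N 29; go to Y.
At Y the remaining stops are B 15, Q 18, F 19, N 35; go to B.
At B the remaining stops are Q 3, F 16, N 20; go to Q.
At Q the remaining stops are F 13, N 19; go to F.
At F the remaining stops are N 28; go to N.
Return N→D: 14.
Total = 13 + 4 + 6 + 15 + 3 + 13 + 28 + 14 = 96.

96 min along D → J → Z → Y → B → Q → F → N → D.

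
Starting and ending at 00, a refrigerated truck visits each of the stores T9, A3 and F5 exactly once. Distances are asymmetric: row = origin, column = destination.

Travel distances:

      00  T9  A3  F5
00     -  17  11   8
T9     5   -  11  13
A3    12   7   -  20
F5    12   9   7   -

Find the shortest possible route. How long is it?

27 — the shortest possible round trip.

00 → T9 → A3 → F5 → 00: 17+11+20+12 = 60
00 → T9 → F5 → A3 → 00: 17+13+7+12 = 49
00 → A3 → T9 → F5 → 00: 11+7+13+12 = 43
00 → A3 → F5 → T9 → 00: 11+20+9+5 = 45
00 → F5 → T9 → A3 → 00: 8+9+11+12 = 40
00 → F5 → A3 → T9 → 00: 8+7+7+5 = 27
The minimum is 27.
One optimal route: 00 → F5 → A3 → T9 → 00.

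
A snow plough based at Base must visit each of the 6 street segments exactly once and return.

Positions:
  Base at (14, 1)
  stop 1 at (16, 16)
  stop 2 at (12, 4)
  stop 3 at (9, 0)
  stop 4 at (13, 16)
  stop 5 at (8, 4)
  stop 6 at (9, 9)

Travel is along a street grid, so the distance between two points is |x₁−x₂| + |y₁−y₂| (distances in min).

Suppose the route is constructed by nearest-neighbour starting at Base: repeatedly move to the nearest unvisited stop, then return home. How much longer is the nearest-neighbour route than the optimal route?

Base: stop 2=5, stop 3=6, stop 5=9, stop 6=13, stop 4=16, stop 1=17 ⇒ stop 2
stop 2: stop 5=4, stop 3=7, stop 6=8, stop 4=13, stop 1=16 ⇒ stop 5
stop 5: stop 3=5, stop 6=6, stop 4=17, stop 1=20 ⇒ stop 3
stop 3: stop 6=9, stop 4=20, stop 1=23 ⇒ stop 6
stop 6: stop 4=11, stop 1=14 ⇒ stop 4
stop 4: stop 1=3 ⇒ stop 1
NN route Base → stop 2 → stop 5 → stop 3 → stop 6 → stop 4 → stop 1 → Base costs 54.
Optimal: Base → stop 2 → stop 1 → stop 4 → stop 6 → stop 5 → stop 3 → Base costs 52 (by enumerating all 360 distinct tours).
Excess = 54 − 52 = 2.

The nearest-neighbour route is 2 min longer than optimal.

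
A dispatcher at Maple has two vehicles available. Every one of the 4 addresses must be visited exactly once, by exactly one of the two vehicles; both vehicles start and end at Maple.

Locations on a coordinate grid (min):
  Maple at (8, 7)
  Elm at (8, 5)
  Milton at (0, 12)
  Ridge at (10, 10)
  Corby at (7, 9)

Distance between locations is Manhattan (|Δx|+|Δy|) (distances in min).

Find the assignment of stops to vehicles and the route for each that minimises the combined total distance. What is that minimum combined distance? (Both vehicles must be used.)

Check every non-empty split of the stops between the two vehicles; for each half take its own optimal tour:
  {Elm} + {Milton, Ridge, Corby}: 4 + 30 = 34
  {Milton} + {Elm, Ridge, Corby}: 26 + 16 = 42
  {Elm, Milton} + {Ridge, Corby}: 30 + 12 = 42
  {Ridge} + {Elm, Milton, Corby}: 10 + 30 = 40
  {Elm, Ridge} + {Milton, Corby}: 14 + 26 = 40
  {Milton, Ridge} + {Elm, Corby}: 30 + 10 = 40
  … (7 splits in total)
Best: vehicle 1 Maple → Elm → Maple = 4; vehicle 2 Maple → Ridge → Milton → Corby → Maple = 30; combined 34.

Minimum combined distance: 34 min.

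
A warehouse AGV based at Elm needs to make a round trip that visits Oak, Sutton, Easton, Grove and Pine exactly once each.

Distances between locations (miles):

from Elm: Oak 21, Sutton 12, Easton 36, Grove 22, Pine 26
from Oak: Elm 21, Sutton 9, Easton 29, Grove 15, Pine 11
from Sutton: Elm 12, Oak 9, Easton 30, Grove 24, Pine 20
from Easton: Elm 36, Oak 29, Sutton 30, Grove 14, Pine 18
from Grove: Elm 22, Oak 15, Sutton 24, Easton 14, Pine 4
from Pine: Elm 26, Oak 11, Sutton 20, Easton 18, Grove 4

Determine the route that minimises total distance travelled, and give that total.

Shortest round trip = 86 miles.

There are 60 distinct closed tours to check (reversals are equivalent).
Elm-Oak-Sutton-Easton-Grove-Pine-Elm: 21+9+30+14+4+26 = 104
Elm-Oak-Sutton-Easton-Pine-Grove-Elm: 21+9+30+18+4+22 = 104
Elm-Oak-Sutton-Grove-Easton-Pine-Elm: 21+9+24+14+18+26 = 112
Elm-Oak-Sutton-Grove-Pine-Easton-Elm: 21+9+24+4+18+36 = 112
Elm-Oak-Sutton-Pine-Easton-Grove-Elm: 21+9+20+18+14+22 = 104
Elm-Oak-Sutton-Pine-Grove-Easton-Elm: 21+9+20+4+14+36 = 104
Elm-Oak-Easton-Sutton-Grove-Pine-Elm: 21+29+30+24+4+26 = 134
Elm-Oak-Easton-Sutton-Pine-Grove-Elm: 21+29+30+20+4+22 = 126
Elm-Oak-Easton-Grove-Sutton-Pine-Elm: 21+29+14+24+20+26 = 134
Elm-Oak-Easton-Grove-Pine-Sutton-Elm: 21+29+14+4+20+12 = 100
Elm-Oak-Easton-Pine-Sutton-Grove-Elm: 21+29+18+20+24+22 = 134
Elm-Oak-Easton-Pine-Grove-Sutton-Elm: 21+29+18+4+24+12 = 108
Elm-Oak-Grove-Sutton-Easton-Pine-Elm: 21+15+24+30+18+26 = 134
Elm-Oak-Grove-Sutton-Pine-Easton-Elm: 21+15+24+20+18+36 = 134
… (46 more)
Elm-Sutton-Oak-Pine-Easton-Grove-Elm: 12+9+11+18+14+22 = 86  ← best
The minimum is 86.
One optimal route: Elm → Sutton → Oak → Pine → Easton → Grove → Elm (or its reverse).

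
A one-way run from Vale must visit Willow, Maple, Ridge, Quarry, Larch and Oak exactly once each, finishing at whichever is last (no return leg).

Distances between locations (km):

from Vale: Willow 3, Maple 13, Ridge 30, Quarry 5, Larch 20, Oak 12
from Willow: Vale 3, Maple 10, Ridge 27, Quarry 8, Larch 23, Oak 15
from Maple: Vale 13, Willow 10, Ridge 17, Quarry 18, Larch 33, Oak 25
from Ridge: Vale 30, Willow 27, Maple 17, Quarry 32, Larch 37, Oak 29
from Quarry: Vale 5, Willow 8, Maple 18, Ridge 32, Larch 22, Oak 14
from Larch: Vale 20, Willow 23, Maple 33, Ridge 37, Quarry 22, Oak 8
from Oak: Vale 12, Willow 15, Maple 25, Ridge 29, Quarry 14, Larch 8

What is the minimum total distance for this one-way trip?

There are 6! = 720 possible orderings.
Vale - Willow - Maple - Ridge - Quarry - Larch - Oak: 3+10+17+32+22+8 = 92
Vale - Willow - Maple - Ridge - Quarry - Oak - Larch: 3+10+17+32+14+8 = 84
Vale - Willow - Maple - Ridge - Larch - Quarry - Oak: 3+10+17+37+22+14 = 103
Vale - Willow - Maple - Ridge - Larch - Oak - Quarry: 3+10+17+37+8+14 = 89
Vale - Willow - Maple - Ridge - Oak - Quarry - Larch: 3+10+17+29+14+22 = 95
Vale - Willow - Maple - Ridge - Oak - Larch - Quarry: 3+10+17+29+8+22 = 89
Vale - Willow - Maple - Quarry - Ridge - Larch - Oak: 3+10+18+32+37+8 = 108
Vale - Willow - Maple - Quarry - Ridge - Oak - Larch: 3+10+18+32+29+8 = 100
… (712 more)
Vale - Quarry - Willow - Maple - Ridge - Oak - Larch: 5+8+10+17+29+8 = 77  ← best
The minimum is 77.
One shortest path: Vale → Quarry → Willow → Maple → Ridge → Oak → Larch.

Minimum one-way distance = 77 km.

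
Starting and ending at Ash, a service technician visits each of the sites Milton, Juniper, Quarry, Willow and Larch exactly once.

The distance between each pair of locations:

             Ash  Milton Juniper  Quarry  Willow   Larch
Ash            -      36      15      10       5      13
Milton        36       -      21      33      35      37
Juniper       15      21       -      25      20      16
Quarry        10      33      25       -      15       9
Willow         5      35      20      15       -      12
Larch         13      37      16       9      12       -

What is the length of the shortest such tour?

95 — the shortest possible round trip.

With 5 stops there are 5!/2 = 60 distinct round trips (a route and its reverse cost the same).
Ash - Milton - Juniper - Quarry - Willow - Larch - Ash: 36+21+25+15+12+13 = 122
Ash - Milton - Juniper - Quarry - Larch - Willow - Ash: 36+21+25+9+12+5 = 108
Ash - Milton - Juniper - Willow - Quarry - Larch - Ash: 36+21+20+15+9+13 = 114
Ash - Milton - Juniper - Willow - Larch - Quarry - Ash: 36+21+20+12+9+10 = 108
Ash - Milton - Juniper - Larch - Quarry - Willow - Ash: 36+21+16+9+15+5 = 102
Ash - Milton - Juniper - Larch - Willow - Quarry - Ash: 36+21+16+12+15+10 = 110
Ash - Milton - Quarry - Juniper - Willow - Larch - Ash: 36+33+25+20+12+13 = 139
Ash - Milton - Quarry - Juniper - Larch - Willow - Ash: 36+33+25+16+12+5 = 127
Ash - Milton - Quarry - Willow - Juniper - Larch - Ash: 36+33+15+20+16+13 = 133
Ash - Milton - Quarry - Willow - Larch - Juniper - Ash: 36+33+15+12+16+15 = 127
Ash - Milton - Quarry - Larch - Juniper - Willow - Ash: 36+33+9+16+20+5 = 119
Ash - Milton - Quarry - Larch - Willow - Juniper - Ash: 36+33+9+12+20+15 = 125
Ash - Milton - Willow - Juniper - Quarry - Larch - Ash: 36+35+20+25+9+13 = 138
Ash - Milton - Willow - Juniper - Larch - Quarry - Ash: 36+35+20+16+9+10 = 126
… (46 more)
Ash - Juniper - Milton - Quarry - Larch - Willow - Ash: 15+21+33+9+12+5 = 95  ← best
The minimum is 95.
One optimal route: Ash → Juniper → Milton → Quarry → Larch → Willow → Ash (or its reverse).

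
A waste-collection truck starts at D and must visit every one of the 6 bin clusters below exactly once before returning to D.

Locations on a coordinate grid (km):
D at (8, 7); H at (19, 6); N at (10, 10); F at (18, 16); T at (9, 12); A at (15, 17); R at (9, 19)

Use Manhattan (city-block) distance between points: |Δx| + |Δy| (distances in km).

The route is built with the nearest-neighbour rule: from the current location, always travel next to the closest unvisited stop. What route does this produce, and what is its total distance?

D → [N:5 / T:6 / H:12 / R:13 / A:17 / F:19] → N (5)
N → [T:3 / R:10 / A:12 / H:13 / F:14] → T (3)
T → [R:7 / A:11 / F:13 / H:16] → R (7)
R → [A:8 / F:12 / H:23] → A (8)
A → [F:4 / H:15] → F (4)
F → [H:11] → H (11)
Return H→D: 12.
Total = 5 + 3 + 7 + 8 + 4 + 11 + 12 = 50.

Total distance 50 km via the nearest-neighbour route D → N → T → R → A → F → H → D.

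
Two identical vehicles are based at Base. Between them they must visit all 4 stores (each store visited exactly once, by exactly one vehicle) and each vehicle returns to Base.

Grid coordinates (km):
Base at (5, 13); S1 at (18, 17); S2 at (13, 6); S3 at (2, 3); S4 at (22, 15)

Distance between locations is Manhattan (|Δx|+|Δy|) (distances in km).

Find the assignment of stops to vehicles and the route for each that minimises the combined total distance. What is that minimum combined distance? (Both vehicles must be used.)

82 km — the smallest possible combined total.

Try each way of splitting the stops between the two vehicles (each non-empty) and, for each split, find the best tour for each vehicle:
  {S1} + {S2, S3, S4}: 34 + 64 = 98
  {S2} + {S1, S3, S4}: 30 + 68 = 98
  {S1, S2} + {S3, S4}: 48 + 64 = 112
  {S3} + {S1, S2, S4}: 26 + 56 = 82
  {S1, S3} + {S2, S4}: 60 + 52 = 112
  {S2, S3} + {S1, S4}: 42 + 42 = 84
  … (7 splits in total)
Best: vehicle 1 Base → S3 → Base = 26; vehicle 2 Base → S1 → S4 → S2 → Base = 56; combined 82.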